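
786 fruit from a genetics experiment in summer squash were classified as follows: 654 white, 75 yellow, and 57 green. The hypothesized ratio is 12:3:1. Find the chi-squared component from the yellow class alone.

35.543

The 12:3:1 ratio has 16 parts, so with N = 786 the expected counts are:
  white: 786 × 12/16 = 589.5
  yellow: 786 × 3/16 = 147.375
  green: 786 × 1/16 = 49.125
Contribution of yellow: (75 − 147.375)² / 147.375 = 35.5429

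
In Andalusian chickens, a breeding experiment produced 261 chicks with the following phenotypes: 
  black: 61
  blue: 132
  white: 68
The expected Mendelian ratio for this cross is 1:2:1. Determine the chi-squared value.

0.410

Expected counts for N = 261 under a 1:2:1 ratio (total parts = 4):
  black: 261 × 1/4 = 65.25
  blue: 261 × 2/4 = 130.5
  white: 261 × 1/4 = 65.25
χ² = Σ (O − E)² / E
  black: (61 − 65.25)² / 65.25 = 0.2768
  blue: (132 − 130.5)² / 130.5 = 0.0172
  white: (68 − 65.25)² / 65.25 = 0.1159
χ² = 0.2768 + 0.0172 + 0.1159 = 0.4099 ≈ 0.410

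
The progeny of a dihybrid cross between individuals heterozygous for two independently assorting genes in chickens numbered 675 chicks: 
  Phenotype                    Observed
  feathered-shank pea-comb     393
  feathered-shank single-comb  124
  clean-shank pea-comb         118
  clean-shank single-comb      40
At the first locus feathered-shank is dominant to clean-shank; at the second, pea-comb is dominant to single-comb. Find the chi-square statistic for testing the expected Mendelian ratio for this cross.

A dihybrid F₂ with independent assortment and complete dominance at both loci gives a 9:3:3:1 phenotypic ratio.
The 9:3:3:1 ratio has 16 parts, so with N = 675 the expected counts are:
  feathered-shank pea-comb: 675 × 9/16 = 379.6875
  feathered-shank single-comb: 675 × 3/16 = 126.5625
  clean-shank pea-comb: 675 × 3/16 = 126.5625
  clean-shank single-comb: 675 × 1/16 = 42.1875
χ² = Σ (O − E)² / E
  feathered-shank pea-comb: (393 − 379.6875)² / 379.6875 = 0.4668
  feathered-shank single-comb: (124 − 126.5625)² / 126.5625 = 0.0519
  clean-shank pea-comb: (118 − 126.5625)² / 126.5625 = 0.5793
  clean-shank single-comb: (40 − 42.1875)² / 42.1875 = 0.1134
χ² = 0.4668 + 0.0519 + 0.5793 + 0.1134 = 1.2114 ≈ 1.211

1.211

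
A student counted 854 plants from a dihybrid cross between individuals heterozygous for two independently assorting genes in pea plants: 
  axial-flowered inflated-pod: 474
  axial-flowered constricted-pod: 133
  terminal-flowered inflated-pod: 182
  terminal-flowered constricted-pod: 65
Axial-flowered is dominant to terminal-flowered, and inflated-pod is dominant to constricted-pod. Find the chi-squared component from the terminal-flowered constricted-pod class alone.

2.532

A dihybrid F₂ with independent assortment and complete dominance at both loci gives a 9:3:3:1 phenotypic ratio.
The 9:3:3:1 ratio has 16 parts, so with N = 854 the expected counts are:
  axial-flowered inflated-pod: 854 × 9/16 = 480.375
  axial-flowered constricted-pod: 854 × 3/16 = 160.125
  terminal-flowered inflated-pod: 854 × 3/16 = 160.125
  terminal-flowered constricted-pod: 854 × 1/16 = 53.375
Contribution of terminal-flowered constricted-pod: (65 − 53.375)² / 53.375 = 2.5319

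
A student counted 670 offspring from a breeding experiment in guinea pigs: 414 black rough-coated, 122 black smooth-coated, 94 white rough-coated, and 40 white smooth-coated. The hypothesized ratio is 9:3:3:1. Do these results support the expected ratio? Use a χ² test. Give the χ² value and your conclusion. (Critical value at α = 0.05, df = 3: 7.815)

11.807; not consistent

The 9:3:3:1 ratio has 16 parts, so with N = 670 the expected counts are:
  black rough-coated: 670 × 9/16 = 376.875
  black smooth-coated: 670 × 3/16 = 125.625
  white rough-coated: 670 × 3/16 = 125.625
  white smooth-coated: 670 × 1/16 = 41.875
χ² = Σ (O − E)² / E
  black rough-coated: (414 − 376.875)² / 376.875 = 3.6571
  black smooth-coated: (122 − 125.625)² / 125.625 = 0.1046
  white rough-coated: (94 − 125.625)² / 125.625 = 7.9613
  white smooth-coated: (40 − 41.875)² / 41.875 = 0.0840
χ² = 3.6571 + 0.1046 + 7.9613 + 0.0840 = 11.807
Degrees of freedom = 4 − 1 = 3; critical value at α = 0.05 is 7.815.
Since 11.807 > 7.815, we reject the null hypothesis — the data do not fit the 9:3:3:1 ratio.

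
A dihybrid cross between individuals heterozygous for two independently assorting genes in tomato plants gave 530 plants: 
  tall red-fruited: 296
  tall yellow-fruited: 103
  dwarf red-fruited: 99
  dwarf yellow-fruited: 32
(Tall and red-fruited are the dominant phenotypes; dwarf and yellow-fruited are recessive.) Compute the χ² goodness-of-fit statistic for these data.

A dihybrid F₂ with independent assortment and complete dominance at both loci gives a 9:3:3:1 phenotypic ratio.
Total ratio parts = 16. Expected numbers out of 530:
  tall red-fruited: 530 × 9/16 = 298.125
  tall yellow-fruited: 530 × 3/16 = 99.375
  dwarf red-fruited: 530 × 3/16 = 99.375
  dwarf yellow-fruited: 530 × 1/16 = 33.125
χ² = Σ (O − E)² / E
  tall red-fruited: (296 − 298.125)² / 298.125 = 0.0151
  tall yellow-fruited: (103 − 99.375)² / 99.375 = 0.1322
  dwarf red-fruited: (99 − 99.375)² / 99.375 = 0.0014
  dwarf yellow-fruited: (32 − 33.125)² / 33.125 = 0.0382
χ² = 0.0151 + 0.1322 + 0.0014 + 0.0382 = 0.1869 ≈ 0.187

0.187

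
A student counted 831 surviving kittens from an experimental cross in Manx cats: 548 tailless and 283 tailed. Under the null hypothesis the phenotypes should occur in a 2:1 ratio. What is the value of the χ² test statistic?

The 2:1 ratio has 3 parts, so with N = 831 the expected counts are:
  tailless: 831 × 2/3 = 554
  tailed: 831 × 1/3 = 277
χ² = Σ (O − E)² / E
  tailless: (548 − 554)² / 554 = 0.0650
  tailed: (283 − 277)² / 277 = 0.1300
χ² = 0.0650 + 0.1300 = 0.195

0.195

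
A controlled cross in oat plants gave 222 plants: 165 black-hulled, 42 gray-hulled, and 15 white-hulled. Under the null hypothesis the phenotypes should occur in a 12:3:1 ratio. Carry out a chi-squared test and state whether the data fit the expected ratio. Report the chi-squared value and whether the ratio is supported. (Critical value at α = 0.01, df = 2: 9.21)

0.108; consistent

Total ratio parts = 16. Expected numbers out of 222:
  black-hulled: 222 × 12/16 = 166.5
  gray-hulled: 222 × 3/16 = 41.625
  white-hulled: 222 × 1/16 = 13.875
χ² = Σ (O − E)² / E
  black-hulled: (165 − 166.5)² / 166.5 = 0.0135
  gray-hulled: (42 − 41.625)² / 41.625 = 0.0034
  white-hulled: (15 − 13.875)² / 13.875 = 0.0912
χ² = 0.0135 + 0.0034 + 0.0912 = 0.1081 ≈ 0.108
Degrees of freedom = 3 − 1 = 2; critical value at α = 0.01 is 9.21.
Since 0.108 < 9.21, we fail to reject the null hypothesis — the data are consistent with the 12:3:1 ratio.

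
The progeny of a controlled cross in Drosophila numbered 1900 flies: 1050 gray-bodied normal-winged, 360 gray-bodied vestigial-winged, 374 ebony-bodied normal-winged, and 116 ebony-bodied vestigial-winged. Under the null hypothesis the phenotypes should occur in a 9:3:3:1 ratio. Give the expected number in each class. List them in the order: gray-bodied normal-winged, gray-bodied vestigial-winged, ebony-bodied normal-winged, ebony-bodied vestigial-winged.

Total ratio parts = 16. Expected numbers out of 1900:
  gray-bodied normal-winged: 1900 × 9/16 = 1068.75
  gray-bodied vestigial-winged: 1900 × 3/16 = 356.25
  ebony-bodied normal-winged: 1900 × 3/16 = 356.25
  ebony-bodied vestigial-winged: 1900 × 1/16 = 118.75

1068.75, 356.25, 356.25, 118.75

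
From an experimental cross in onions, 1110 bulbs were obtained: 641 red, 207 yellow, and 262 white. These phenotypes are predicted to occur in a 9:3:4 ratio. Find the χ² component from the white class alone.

0.866

Expected counts for N = 1110 under a 9:3:4 ratio (total parts = 16):
  red: 1110 × 9/16 = 624.375
  yellow: 1110 × 3/16 = 208.125
  white: 1110 × 4/16 = 277.5
Contribution of white: (262 − 277.5)² / 277.5 = 0.8658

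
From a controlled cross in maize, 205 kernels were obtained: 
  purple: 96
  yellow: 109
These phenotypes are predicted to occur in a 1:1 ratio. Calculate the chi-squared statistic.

The 1:1 ratio has 2 parts, so with N = 205 the expected counts are:
  purple: 205 × 1/2 = 102.5
  yellow: 205 × 1/2 = 102.5
χ² = Σ (O − E)² / E
  purple: (96 − 102.5)² / 102.5 = 0.4122
  yellow: (109 − 102.5)² / 102.5 = 0.4122
χ² = 0.4122 + 0.4122 = 0.8244 ≈ 0.824

0.824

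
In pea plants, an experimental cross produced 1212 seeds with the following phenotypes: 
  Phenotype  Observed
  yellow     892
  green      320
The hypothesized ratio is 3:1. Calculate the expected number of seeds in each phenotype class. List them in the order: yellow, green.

The 3:1 ratio has 4 parts, so with N = 1212 the expected counts are:
  yellow: 1212 × 3/4 = 909
  green: 1212 × 1/4 = 303

909, 303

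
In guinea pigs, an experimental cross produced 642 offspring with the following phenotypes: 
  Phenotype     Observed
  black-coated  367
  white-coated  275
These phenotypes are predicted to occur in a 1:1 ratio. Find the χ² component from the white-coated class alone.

6.592

Under the 1:1 hypothesis (Σ ratio = 2, N = 642):
  black-coated: 642 × 1/2 = 321
  white-coated: 642 × 1/2 = 321
Contribution of white-coated: (275 − 321)² / 321 = 6.5919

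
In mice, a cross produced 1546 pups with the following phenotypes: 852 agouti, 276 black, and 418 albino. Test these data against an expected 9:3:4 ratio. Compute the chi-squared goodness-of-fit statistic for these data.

3.589

Total ratio parts = 16. Expected numbers out of 1546:
  agouti: 1546 × 9/16 = 869.625
  black: 1546 × 3/16 = 289.875
  albino: 1546 × 4/16 = 386.5
χ² = Σ (O − E)² / E
  agouti: (852 − 869.625)² / 869.625 = 0.3572
  black: (276 − 289.875)² / 289.875 = 0.6641
  albino: (418 − 386.5)² / 386.5 = 2.5673
χ² = 0.3572 + 0.6641 + 2.5673 = 3.5886 ≈ 3.589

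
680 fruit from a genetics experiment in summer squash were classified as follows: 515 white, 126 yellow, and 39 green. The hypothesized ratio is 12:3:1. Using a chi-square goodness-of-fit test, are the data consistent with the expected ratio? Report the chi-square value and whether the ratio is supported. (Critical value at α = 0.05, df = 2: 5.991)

Total ratio parts = 16. Expected numbers out of 680:
  white: 680 × 12/16 = 510
  yellow: 680 × 3/16 = 127.5
  green: 680 × 1/16 = 42.5
χ² = Σ (O − E)² / E
  white: (515 − 510)² / 510 = 0.0490
  yellow: (126 − 127.5)² / 127.5 = 0.0176
  green: (39 − 42.5)² / 42.5 = 0.2882
χ² = 0.0490 + 0.0176 + 0.2882 = 0.3548 ≈ 0.355
Degrees of freedom = 3 − 1 = 2; critical value at α = 0.05 is 5.991.
Since 0.355 < 5.991, we fail to reject the null hypothesis — the data are consistent with the 12:3:1 ratio.

0.355; consistent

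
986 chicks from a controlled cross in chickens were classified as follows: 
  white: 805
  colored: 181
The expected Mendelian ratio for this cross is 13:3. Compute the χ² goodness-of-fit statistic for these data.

0.100

Under the 13:3 hypothesis (Σ ratio = 16, N = 986):
  white: 986 × 13/16 = 801.125
  colored: 986 × 3/16 = 184.875
χ² = Σ (O − E)² / E
  white: (805 − 801.125)² / 801.125 = 0.0187
  colored: (181 − 184.875)² / 184.875 = 0.0812
χ² = 0.0187 + 0.0812 = 0.0999 ≈ 0.100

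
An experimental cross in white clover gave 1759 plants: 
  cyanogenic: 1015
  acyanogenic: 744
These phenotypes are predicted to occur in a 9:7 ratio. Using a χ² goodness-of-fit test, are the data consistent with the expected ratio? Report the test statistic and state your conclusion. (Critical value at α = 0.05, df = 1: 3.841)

The 9:7 ratio has 16 parts, so with N = 1759 the expected counts are:
  cyanogenic: 1759 × 9/16 = 989.4375
  acyanogenic: 1759 × 7/16 = 769.5625
χ² = Σ (O − E)² / E
  cyanogenic: (1015 − 989.4375)² / 989.4375 = 0.6604
  acyanogenic: (744 − 769.5625)² / 769.5625 = 0.8491
χ² = 0.6604 + 0.8491 = 1.5095 ≈ 1.510
Degrees of freedom = 2 − 1 = 1; critical value at α = 0.05 is 3.841.
Since 1.510 < 3.841, we fail to reject the null hypothesis — the data are consistent with the 9:7 ratio.

1.510; consistent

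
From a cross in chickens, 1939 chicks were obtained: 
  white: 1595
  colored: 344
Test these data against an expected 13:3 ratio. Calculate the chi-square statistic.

Expected counts for N = 1939 under a 13:3 ratio (total parts = 16):
  white: 1939 × 13/16 = 1575.4375
  colored: 1939 × 3/16 = 363.5625
χ² = Σ (O − E)² / E
  white: (1595 − 1575.4375)² / 1575.4375 = 0.2429
  colored: (344 − 363.5625)² / 363.5625 = 1.0526
χ² = 0.2429 + 1.0526 = 1.2955 ≈ 1.296

1.296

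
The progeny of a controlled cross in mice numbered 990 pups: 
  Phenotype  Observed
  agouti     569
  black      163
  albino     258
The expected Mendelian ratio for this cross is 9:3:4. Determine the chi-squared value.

Under the 9:3:4 hypothesis (Σ ratio = 16, N = 990):
  agouti: 990 × 9/16 = 556.875
  black: 990 × 3/16 = 185.625
  albino: 990 × 4/16 = 247.5
χ² = Σ (O − E)² / E
  agouti: (569 − 556.875)² / 556.875 = 0.2640
  black: (163 − 185.625)² / 185.625 = 2.7577
  albino: (258 − 247.5)² / 247.5 = 0.4455
χ² = 0.2640 + 2.7577 + 0.4455 = 3.4672 ≈ 3.467

3.467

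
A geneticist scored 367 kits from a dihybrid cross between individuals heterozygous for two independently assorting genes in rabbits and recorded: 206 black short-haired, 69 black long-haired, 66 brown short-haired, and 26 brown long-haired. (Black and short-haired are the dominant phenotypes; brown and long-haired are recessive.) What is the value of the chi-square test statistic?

0.525

A dihybrid F₂ with independent assortment and complete dominance at both loci gives a 9:3:3:1 phenotypic ratio.
Total ratio parts = 16. Expected numbers out of 367:
  black short-haired: 367 × 9/16 = 206.4375
  black long-haired: 367 × 3/16 = 68.8125
  brown short-haired: 367 × 3/16 = 68.8125
  brown long-haired: 367 × 1/16 = 22.9375
χ² = Σ (O − E)² / E
  black short-haired: (206 − 206.4375)² / 206.4375 = 0.0009
  black long-haired: (69 − 68.8125)² / 68.8125 = 0.0005
  brown short-haired: (66 − 68.8125)² / 68.8125 = 0.1150
  brown long-haired: (26 − 22.9375)² / 22.9375 = 0.4089
χ² = 0.0009 + 0.0005 + 0.1150 + 0.4089 = 0.5253 ≈ 0.525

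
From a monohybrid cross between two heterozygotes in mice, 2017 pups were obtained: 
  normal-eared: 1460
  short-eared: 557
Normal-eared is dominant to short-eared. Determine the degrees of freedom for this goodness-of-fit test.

For a monohybrid cross between heterozygotes with complete dominance, the expected phenotypic ratio is 3:1.
A goodness-of-fit test with 2 phenotype classes has df = 2 − 1 = 1.

1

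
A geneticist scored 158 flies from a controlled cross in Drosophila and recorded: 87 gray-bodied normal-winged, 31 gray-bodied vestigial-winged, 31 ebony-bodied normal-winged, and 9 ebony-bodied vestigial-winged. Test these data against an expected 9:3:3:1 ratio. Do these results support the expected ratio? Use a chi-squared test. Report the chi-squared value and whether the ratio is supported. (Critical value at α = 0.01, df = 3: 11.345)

0.245; consistent

Under the 9:3:3:1 hypothesis (Σ ratio = 16, N = 158):
  gray-bodied normal-winged: 158 × 9/16 = 88.875
  gray-bodied vestigial-winged: 158 × 3/16 = 29.625
  ebony-bodied normal-winged: 158 × 3/16 = 29.625
  ebony-bodied vestigial-winged: 158 × 1/16 = 9.875
χ² = Σ (O − E)² / E
  gray-bodied normal-winged: (87 − 88.875)² / 88.875 = 0.0396
  gray-bodied vestigial-winged: (31 − 29.625)² / 29.625 = 0.0638
  ebony-bodied normal-winged: (31 − 29.625)² / 29.625 = 0.0638
  ebony-bodied vestigial-winged: (9 − 9.875)² / 9.875 = 0.0775
χ² = 0.0396 + 0.0638 + 0.0638 + 0.0775 = 0.2447 ≈ 0.245
Degrees of freedom = 4 − 1 = 3; critical value at α = 0.01 is 11.345.
Since 0.245 < 11.345, we fail to reject the null hypothesis — the data are consistent with the 9:3:3:1 ratio.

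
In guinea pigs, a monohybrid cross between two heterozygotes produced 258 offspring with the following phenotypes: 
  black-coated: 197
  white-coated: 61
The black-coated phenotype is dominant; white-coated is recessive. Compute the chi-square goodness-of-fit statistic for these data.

0.253

For a monohybrid cross between heterozygotes with complete dominance, the expected phenotypic ratio is 3:1.
The 3:1 ratio has 4 parts, so with N = 258 the expected counts are:
  black-coated: 258 × 3/4 = 193.5
  white-coated: 258 × 1/4 = 64.5
χ² = Σ (O − E)² / E
  black-coated: (197 − 193.5)² / 193.5 = 0.0633
  white-coated: (61 − 64.5)² / 64.5 = 0.1899
χ² = 0.0633 + 0.1899 = 0.2532 ≈ 0.253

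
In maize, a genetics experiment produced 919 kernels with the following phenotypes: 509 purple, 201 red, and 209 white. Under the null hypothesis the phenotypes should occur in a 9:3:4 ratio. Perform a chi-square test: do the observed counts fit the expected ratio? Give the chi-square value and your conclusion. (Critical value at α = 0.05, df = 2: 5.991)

The 9:3:4 ratio has 16 parts, so with N = 919 the expected counts are:
  purple: 919 × 9/16 = 516.9375
  red: 919 × 3/16 = 172.3125
  white: 919 × 4/16 = 229.75
χ² = Σ (O − E)² / E
  purple: (509 − 516.9375)² / 516.9375 = 0.1219
  red: (201 − 172.3125)² / 172.3125 = 4.7760
  white: (209 − 229.75)² / 229.75 = 1.8740
χ² = 0.1219 + 4.7760 + 1.8740 = 6.7719 ≈ 6.772
Degrees of freedom = 3 − 1 = 2; critical value at α = 0.05 is 5.991.
Since 6.772 > 5.991, we reject the null hypothesis — the data do not fit the 9:3:4 ratio.

6.772; not consistent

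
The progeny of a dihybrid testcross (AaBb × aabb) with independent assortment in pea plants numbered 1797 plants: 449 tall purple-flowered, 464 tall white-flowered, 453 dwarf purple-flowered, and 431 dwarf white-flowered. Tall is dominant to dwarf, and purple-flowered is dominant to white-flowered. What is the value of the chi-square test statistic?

A dihybrid testcross with independent assortment gives a 1:1:1:1 ratio.
Total ratio parts = 4. Expected numbers out of 1797:
  tall purple-flowered: 1797 × 1/4 = 449.25
  tall white-flowered: 1797 × 1/4 = 449.25
  dwarf purple-flowered: 1797 × 1/4 = 449.25
  dwarf white-flowered: 1797 × 1/4 = 449.25
χ² = Σ (O − E)² / E
  tall purple-flowered: (449 − 449.25)² / 449.25 = 0.0001
  tall white-flowered: (464 − 449.25)² / 449.25 = 0.4843
  dwarf purple-flowered: (453 − 449.25)² / 449.25 = 0.0313
  dwarf white-flowered: (431 − 449.25)² / 449.25 = 0.7414
χ² = 0.0001 + 0.4843 + 0.0313 + 0.7414 = 1.2571 ≈ 1.257

1.257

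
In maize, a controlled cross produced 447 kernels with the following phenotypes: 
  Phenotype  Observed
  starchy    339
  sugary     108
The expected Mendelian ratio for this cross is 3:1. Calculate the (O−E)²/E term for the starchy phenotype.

The 3:1 ratio has 4 parts, so with N = 447 the expected counts are:
  starchy: 447 × 3/4 = 335.25
  sugary: 447 × 1/4 = 111.75
Contribution of starchy: (339 − 335.25)² / 335.25 = 0.0419

0.042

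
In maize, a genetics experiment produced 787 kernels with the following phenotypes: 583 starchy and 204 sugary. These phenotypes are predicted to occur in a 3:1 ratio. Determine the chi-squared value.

Under the 3:1 hypothesis (Σ ratio = 4, N = 787):
  starchy: 787 × 3/4 = 590.25
  sugary: 787 × 1/4 = 196.75
χ² = Σ (O − E)² / E
  starchy: (583 − 590.25)² / 590.25 = 0.0891
  sugary: (204 − 196.75)² / 196.75 = 0.2672
χ² = 0.0891 + 0.2672 = 0.3563 ≈ 0.356

0.356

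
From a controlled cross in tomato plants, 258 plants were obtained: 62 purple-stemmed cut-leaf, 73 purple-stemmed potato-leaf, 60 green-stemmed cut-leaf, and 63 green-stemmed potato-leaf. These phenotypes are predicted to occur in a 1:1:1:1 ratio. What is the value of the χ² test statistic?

Expected counts for N = 258 under a 1:1:1:1 ratio (total parts = 4):
  purple-stemmed cut-leaf: 258 × 1/4 = 64.5
  purple-stemmed potato-leaf: 258 × 1/4 = 64.5
  green-stemmed cut-leaf: 258 × 1/4 = 64.5
  green-stemmed potato-leaf: 258 × 1/4 = 64.5
χ² = Σ (O − E)² / E
  purple-stemmed cut-leaf: (62 − 64.5)² / 64.5 = 0.0969
  purple-stemmed potato-leaf: (73 − 64.5)² / 64.5 = 1.1202
  green-stemmed cut-leaf: (60 − 64.5)² / 64.5 = 0.3140
  green-stemmed potato-leaf: (63 − 64.5)² / 64.5 = 0.0349
χ² = 0.0969 + 1.1202 + 0.3140 + 0.0349 = 1.566

1.566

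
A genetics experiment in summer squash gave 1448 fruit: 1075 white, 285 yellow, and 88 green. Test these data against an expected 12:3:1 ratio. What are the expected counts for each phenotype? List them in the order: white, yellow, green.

The 12:3:1 ratio has 16 parts, so with N = 1448 the expected counts are:
  white: 1448 × 12/16 = 1086
  yellow: 1448 × 3/16 = 271.5
  green: 1448 × 1/16 = 90.5

1086, 271.5, 90.5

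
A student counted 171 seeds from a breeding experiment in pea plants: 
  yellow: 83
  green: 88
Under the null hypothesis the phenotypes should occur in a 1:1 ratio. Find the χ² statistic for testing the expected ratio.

The 1:1 ratio has 2 parts, so with N = 171 the expected counts are:
  yellow: 171 × 1/2 = 85.5
  green: 171 × 1/2 = 85.5
χ² = Σ (O − E)² / E
  yellow: (83 − 85.5)² / 85.5 = 0.0731
  green: (88 − 85.5)² / 85.5 = 0.0731
χ² = 0.0731 + 0.0731 = 0.1462 ≈ 0.146

0.146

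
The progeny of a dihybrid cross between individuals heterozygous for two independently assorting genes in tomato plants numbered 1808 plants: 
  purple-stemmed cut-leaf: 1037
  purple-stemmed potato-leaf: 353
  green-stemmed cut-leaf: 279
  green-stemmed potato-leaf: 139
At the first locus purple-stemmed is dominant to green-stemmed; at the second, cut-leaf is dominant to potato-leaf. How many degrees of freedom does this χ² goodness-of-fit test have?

3

A dihybrid F₂ with independent assortment and complete dominance at both loci gives a 9:3:3:1 phenotypic ratio.
A goodness-of-fit test with 4 phenotype classes has df = 4 − 1 = 3.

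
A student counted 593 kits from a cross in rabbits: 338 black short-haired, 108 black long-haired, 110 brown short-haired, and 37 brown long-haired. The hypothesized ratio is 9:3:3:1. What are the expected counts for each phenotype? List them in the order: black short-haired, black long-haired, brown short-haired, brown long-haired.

333.5625, 111.1875, 111.1875, 37.0625

Total ratio parts = 16. Expected numbers out of 593:
  black short-haired: 593 × 9/16 = 333.5625
  black long-haired: 593 × 3/16 = 111.1875
  brown short-haired: 593 × 3/16 = 111.1875
  brown long-haired: 593 × 1/16 = 37.0625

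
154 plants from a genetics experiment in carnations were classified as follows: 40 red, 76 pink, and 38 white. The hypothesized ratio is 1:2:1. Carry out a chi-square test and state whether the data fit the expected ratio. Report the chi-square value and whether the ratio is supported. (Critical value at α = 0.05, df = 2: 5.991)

0.078; consistent

Total ratio parts = 4. Expected numbers out of 154:
  red: 154 × 1/4 = 38.5
  pink: 154 × 2/4 = 77
  white: 154 × 1/4 = 38.5
χ² = Σ (O − E)² / E
  red: (40 − 38.5)² / 38.5 = 0.0584
  pink: (76 − 77)² / 77 = 0.0130
  white: (38 − 38.5)² / 38.5 = 0.0065
χ² = 0.0584 + 0.0130 + 0.0065 = 0.0779 ≈ 0.078
Degrees of freedom = 3 − 1 = 2; critical value at α = 0.05 is 5.991.
Since 0.078 < 5.991, we fail to reject the null hypothesis — the data are consistent with the 1:2:1 ratio.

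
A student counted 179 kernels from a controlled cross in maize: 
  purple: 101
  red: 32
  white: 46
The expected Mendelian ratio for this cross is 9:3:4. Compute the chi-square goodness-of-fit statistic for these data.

0.109

Under the 9:3:4 hypothesis (Σ ratio = 16, N = 179):
  purple: 179 × 9/16 = 100.6875
  red: 179 × 3/16 = 33.5625
  white: 179 × 4/16 = 44.75
χ² = Σ (O − E)² / E
  purple: (101 − 100.6875)² / 100.6875 = 0.0010
  red: (32 − 33.5625)² / 33.5625 = 0.0727
  white: (46 − 44.75)² / 44.75 = 0.0349
χ² = 0.0010 + 0.0727 + 0.0349 = 0.1086 ≈ 0.109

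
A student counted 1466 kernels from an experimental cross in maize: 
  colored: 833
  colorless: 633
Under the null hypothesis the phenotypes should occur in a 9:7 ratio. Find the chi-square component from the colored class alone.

Expected counts for N = 1466 under a 9:7 ratio (total parts = 16):
  colored: 1466 × 9/16 = 824.625
  colorless: 1466 × 7/16 = 641.375
Contribution of colored: (833 − 824.625)² / 824.625 = 0.0851

0.085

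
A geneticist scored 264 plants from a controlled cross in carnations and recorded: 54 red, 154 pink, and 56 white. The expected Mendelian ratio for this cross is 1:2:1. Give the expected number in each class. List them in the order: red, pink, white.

66, 132, 66

Total ratio parts = 4. Expected numbers out of 264:
  red: 264 × 1/4 = 66
  pink: 264 × 2/4 = 132
  white: 264 × 1/4 = 66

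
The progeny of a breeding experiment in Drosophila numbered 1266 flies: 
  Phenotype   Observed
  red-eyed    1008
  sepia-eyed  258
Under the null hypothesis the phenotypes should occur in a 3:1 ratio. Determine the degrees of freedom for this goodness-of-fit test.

1

A goodness-of-fit test with 2 phenotype classes has df = 2 − 1 = 1.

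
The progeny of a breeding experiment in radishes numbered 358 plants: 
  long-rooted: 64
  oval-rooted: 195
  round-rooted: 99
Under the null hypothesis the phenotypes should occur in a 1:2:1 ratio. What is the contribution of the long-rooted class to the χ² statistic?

The 1:2:1 ratio has 4 parts, so with N = 358 the expected counts are:
  long-rooted: 358 × 1/4 = 89.5
  oval-rooted: 358 × 2/4 = 179
  round-rooted: 358 × 1/4 = 89.5
Contribution of long-rooted: (64 − 89.5)² / 89.5 = 7.2654

7.265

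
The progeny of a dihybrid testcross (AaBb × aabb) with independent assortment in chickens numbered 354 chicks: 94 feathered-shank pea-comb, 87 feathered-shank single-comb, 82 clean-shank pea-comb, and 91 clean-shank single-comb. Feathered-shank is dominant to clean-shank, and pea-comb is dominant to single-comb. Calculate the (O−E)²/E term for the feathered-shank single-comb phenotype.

0.025

A dihybrid testcross with independent assortment gives a 1:1:1:1 ratio.
Expected counts for N = 354 under a 1:1:1:1 ratio (total parts = 4):
  feathered-shank pea-comb: 354 × 1/4 = 88.5
  feathered-shank single-comb: 354 × 1/4 = 88.5
  clean-shank pea-comb: 354 × 1/4 = 88.5
  clean-shank single-comb: 354 × 1/4 = 88.5
Contribution of feathered-shank single-comb: (87 − 88.5)² / 88.5 = 0.0254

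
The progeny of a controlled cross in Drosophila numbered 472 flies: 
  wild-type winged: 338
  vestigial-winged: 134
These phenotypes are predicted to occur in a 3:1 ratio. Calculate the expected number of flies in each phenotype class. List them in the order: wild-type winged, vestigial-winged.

Expected counts for N = 472 under a 3:1 ratio (total parts = 4):
  wild-type winged: 472 × 3/4 = 354
  vestigial-winged: 472 × 1/4 = 118

354, 118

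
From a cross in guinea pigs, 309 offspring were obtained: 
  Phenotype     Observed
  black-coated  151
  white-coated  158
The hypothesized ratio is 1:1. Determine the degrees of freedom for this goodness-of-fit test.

A goodness-of-fit test with 2 phenotype classes has df = 2 − 1 = 1.

1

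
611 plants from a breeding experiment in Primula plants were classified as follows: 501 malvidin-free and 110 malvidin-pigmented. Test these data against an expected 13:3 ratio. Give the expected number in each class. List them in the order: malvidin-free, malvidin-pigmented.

Expected counts for N = 611 under a 13:3 ratio (total parts = 16):
  malvidin-free: 611 × 13/16 = 496.4375
  malvidin-pigmented: 611 × 3/16 = 114.5625

496.4375, 114.5625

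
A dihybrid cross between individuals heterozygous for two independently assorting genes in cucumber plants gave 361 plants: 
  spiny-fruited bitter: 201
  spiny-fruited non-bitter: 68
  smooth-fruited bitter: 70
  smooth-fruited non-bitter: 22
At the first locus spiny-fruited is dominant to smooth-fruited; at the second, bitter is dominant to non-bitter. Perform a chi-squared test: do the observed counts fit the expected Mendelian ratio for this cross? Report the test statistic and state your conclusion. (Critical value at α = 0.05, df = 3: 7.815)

0.115; consistent

A dihybrid F₂ with independent assortment and complete dominance at both loci gives a 9:3:3:1 phenotypic ratio.
The 9:3:3:1 ratio has 16 parts, so with N = 361 the expected counts are:
  spiny-fruited bitter: 361 × 9/16 = 203.0625
  spiny-fruited non-bitter: 361 × 3/16 = 67.6875
  smooth-fruited bitter: 361 × 3/16 = 67.6875
  smooth-fruited non-bitter: 361 × 1/16 = 22.5625
χ² = Σ (O − E)² / E
  spiny-fruited bitter: (201 − 203.0625)² / 203.0625 = 0.0209
  spiny-fruited non-bitter: (68 − 67.6875)² / 67.6875 = 0.0014
  smooth-fruited bitter: (70 − 67.6875)² / 67.6875 = 0.0790
  smooth-fruited non-bitter: (22 − 22.5625)² / 22.5625 = 0.0140
χ² = 0.0209 + 0.0014 + 0.0790 + 0.0140 = 0.1153 ≈ 0.115
Degrees of freedom = 4 − 1 = 3; critical value at α = 0.05 is 7.815.
Since 0.115 < 7.815, we fail to reject the null hypothesis — the data are consistent with the 9:3:3:1 ratio.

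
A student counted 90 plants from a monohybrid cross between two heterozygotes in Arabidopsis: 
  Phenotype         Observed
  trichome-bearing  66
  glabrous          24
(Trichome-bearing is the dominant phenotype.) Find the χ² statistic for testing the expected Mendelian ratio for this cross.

0.133

For a monohybrid cross between heterozygotes with complete dominance, the expected phenotypic ratio is 3:1.
Total ratio parts = 4. Expected numbers out of 90:
  trichome-bearing: 90 × 3/4 = 67.5
  glabrous: 90 × 1/4 = 22.5
χ² = Σ (O − E)² / E
  trichome-bearing: (66 − 67.5)² / 67.5 = 0.0333
  glabrous: (24 − 22.5)² / 22.5 = 0.1000
χ² = 0.0333 + 0.1000 = 0.1333 ≈ 0.133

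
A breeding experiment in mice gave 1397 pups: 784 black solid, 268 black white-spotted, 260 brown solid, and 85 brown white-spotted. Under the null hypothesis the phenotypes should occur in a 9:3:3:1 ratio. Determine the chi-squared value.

Total ratio parts = 16. Expected numbers out of 1397:
  black solid: 1397 × 9/16 = 785.8125
  black white-spotted: 1397 × 3/16 = 261.9375
  brown solid: 1397 × 3/16 = 261.9375
  brown white-spotted: 1397 × 1/16 = 87.3125
χ² = Σ (O − E)² / E
  black solid: (784 − 785.8125)² / 785.8125 = 0.0042
  black white-spotted: (268 − 261.9375)² / 261.9375 = 0.1403
  brown solid: (260 − 261.9375)² / 261.9375 = 0.0143
  brown white-spotted: (85 − 87.3125)² / 87.3125 = 0.0612
χ² = 0.0042 + 0.1403 + 0.0143 + 0.0612 = 0.220

0.220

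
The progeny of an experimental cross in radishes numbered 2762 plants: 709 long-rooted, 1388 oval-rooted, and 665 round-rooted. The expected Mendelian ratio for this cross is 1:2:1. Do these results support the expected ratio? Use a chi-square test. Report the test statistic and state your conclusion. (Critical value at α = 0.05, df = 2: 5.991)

1.473; consistent

Expected counts for N = 2762 under a 1:2:1 ratio (total parts = 4):
  long-rooted: 2762 × 1/4 = 690.5
  oval-rooted: 2762 × 2/4 = 1381
  round-rooted: 2762 × 1/4 = 690.5
χ² = Σ (O − E)² / E
  long-rooted: (709 − 690.5)² / 690.5 = 0.4957
  oval-rooted: (1388 − 1381)² / 1381 = 0.0355
  round-rooted: (665 − 690.5)² / 690.5 = 0.9417
χ² = 0.4957 + 0.0355 + 0.9417 = 1.4729 ≈ 1.473
Degrees of freedom = 3 − 1 = 2; critical value at α = 0.05 is 5.991.
Since 1.473 < 5.991, we fail to reject the null hypothesis — the data are consistent with the 1:2:1 ratio.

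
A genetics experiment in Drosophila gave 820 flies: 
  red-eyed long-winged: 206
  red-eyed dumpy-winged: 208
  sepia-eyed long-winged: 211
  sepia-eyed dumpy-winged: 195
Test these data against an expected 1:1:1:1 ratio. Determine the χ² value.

Total ratio parts = 4. Expected numbers out of 820:
  red-eyed long-winged: 820 × 1/4 = 205
  red-eyed dumpy-winged: 820 × 1/4 = 205
  sepia-eyed long-winged: 820 × 1/4 = 205
  sepia-eyed dumpy-winged: 820 × 1/4 = 205
χ² = Σ (O − E)² / E
  red-eyed long-winged: (206 − 205)² / 205 = 0.0049
  red-eyed dumpy-winged: (208 − 205)² / 205 = 0.0439
  sepia-eyed long-winged: (211 − 205)² / 205 = 0.1756
  sepia-eyed dumpy-winged: (195 − 205)² / 205 = 0.4878
χ² = 0.0049 + 0.0439 + 0.1756 + 0.4878 = 0.7122 ≈ 0.712

0.712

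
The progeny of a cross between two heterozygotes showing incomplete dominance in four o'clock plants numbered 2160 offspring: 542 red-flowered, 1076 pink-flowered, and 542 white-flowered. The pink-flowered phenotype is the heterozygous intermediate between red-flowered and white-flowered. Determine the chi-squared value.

With incomplete dominance, a heterozygote × heterozygote cross gives a 1:2:1 phenotypic ratio.
Under the 1:2:1 hypothesis (Σ ratio = 4, N = 2160):
  red-flowered: 2160 × 1/4 = 540
  pink-flowered: 2160 × 2/4 = 1080
  white-flowered: 2160 × 1/4 = 540
χ² = Σ (O − E)² / E
  red-flowered: (542 − 540)² / 540 = 0.0074
  pink-flowered: (1076 − 1080)² / 1080 = 0.0148
  white-flowered: (542 − 540)² / 540 = 0.0074
χ² = 0.0074 + 0.0148 + 0.0074 = 0.0296 ≈ 0.030

0.030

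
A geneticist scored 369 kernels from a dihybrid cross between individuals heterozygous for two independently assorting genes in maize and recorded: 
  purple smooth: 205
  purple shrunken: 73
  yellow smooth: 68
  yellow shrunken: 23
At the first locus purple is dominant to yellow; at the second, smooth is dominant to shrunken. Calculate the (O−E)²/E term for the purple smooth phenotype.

0.032

A dihybrid F₂ with independent assortment and complete dominance at both loci gives a 9:3:3:1 phenotypic ratio.
Expected counts for N = 369 under a 9:3:3:1 ratio (total parts = 16):
  purple smooth: 369 × 9/16 = 207.5625
  purple shrunken: 369 × 3/16 = 69.1875
  yellow smooth: 369 × 3/16 = 69.1875
  yellow shrunken: 369 × 1/16 = 23.0625
Contribution of purple smooth: (205 − 207.5625)² / 207.5625 = 0.0316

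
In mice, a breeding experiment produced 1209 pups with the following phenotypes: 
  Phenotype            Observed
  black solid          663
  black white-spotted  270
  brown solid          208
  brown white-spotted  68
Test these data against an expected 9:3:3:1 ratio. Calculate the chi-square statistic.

Total ratio parts = 16. Expected numbers out of 1209:
  black solid: 1209 × 9/16 = 680.0625
  black white-spotted: 1209 × 3/16 = 226.6875
  brown solid: 1209 × 3/16 = 226.6875
  brown white-spotted: 1209 × 1/16 = 75.5625
χ² = Σ (O − E)² / E
  black solid: (663 − 680.0625)² / 680.0625 = 0.4281
  black white-spotted: (270 − 226.6875)² / 226.6875 = 8.2756
  brown solid: (208 − 226.6875)² / 226.6875 = 1.5405
  brown white-spotted: (68 − 75.5625)² / 75.5625 = 0.7569
χ² = 0.4281 + 8.2756 + 1.5405 + 0.7569 = 11.0011 ≈ 11.001

11.001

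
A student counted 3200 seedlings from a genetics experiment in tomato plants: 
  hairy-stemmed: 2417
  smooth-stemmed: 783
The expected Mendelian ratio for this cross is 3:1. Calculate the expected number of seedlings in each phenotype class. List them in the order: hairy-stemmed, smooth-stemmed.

2400, 800

Expected counts for N = 3200 under a 3:1 ratio (total parts = 4):
  hairy-stemmed: 3200 × 3/4 = 2400
  smooth-stemmed: 3200 × 1/4 = 800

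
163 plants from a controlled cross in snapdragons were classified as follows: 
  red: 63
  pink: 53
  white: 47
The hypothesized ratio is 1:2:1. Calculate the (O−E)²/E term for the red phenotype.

12.149

Total ratio parts = 4. Expected numbers out of 163:
  red: 163 × 1/4 = 40.75
  pink: 163 × 2/4 = 81.5
  white: 163 × 1/4 = 40.75
Contribution of red: (63 − 40.75)² / 40.75 = 12.1488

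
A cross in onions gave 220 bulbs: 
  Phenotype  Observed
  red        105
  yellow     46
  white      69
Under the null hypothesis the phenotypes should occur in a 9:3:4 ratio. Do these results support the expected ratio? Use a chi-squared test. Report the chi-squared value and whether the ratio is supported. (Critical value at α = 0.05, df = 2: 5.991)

6.952; not consistent

Expected counts for N = 220 under a 9:3:4 ratio (total parts = 16):
  red: 220 × 9/16 = 123.75
  yellow: 220 × 3/16 = 41.25
  white: 220 × 4/16 = 55
χ² = Σ (O − E)² / E
  red: (105 − 123.75)² / 123.75 = 2.8409
  yellow: (46 − 41.25)² / 41.25 = 0.5470
  white: (69 − 55)² / 55 = 3.5636
χ² = 2.8409 + 0.5470 + 3.5636 = 6.9515 ≈ 6.952
Degrees of freedom = 3 − 1 = 2; critical value at α = 0.05 is 5.991.
Since 6.952 > 5.991, we reject the null hypothesis — the data do not fit the 9:3:4 ratio.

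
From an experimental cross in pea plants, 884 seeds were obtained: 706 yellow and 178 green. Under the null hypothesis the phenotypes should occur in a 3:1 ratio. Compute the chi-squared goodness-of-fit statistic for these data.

Expected counts for N = 884 under a 3:1 ratio (total parts = 4):
  yellow: 884 × 3/4 = 663
  green: 884 × 1/4 = 221
χ² = Σ (O − E)² / E
  yellow: (706 − 663)² / 663 = 2.7888
  green: (178 − 221)² / 221 = 8.3665
χ² = 2.7888 + 8.3665 = 11.1553 ≈ 11.155

11.155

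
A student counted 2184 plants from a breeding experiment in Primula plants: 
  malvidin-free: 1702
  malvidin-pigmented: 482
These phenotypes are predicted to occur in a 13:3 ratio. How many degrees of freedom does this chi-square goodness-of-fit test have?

1

A goodness-of-fit test with 2 phenotype classes has df = 2 − 1 = 1.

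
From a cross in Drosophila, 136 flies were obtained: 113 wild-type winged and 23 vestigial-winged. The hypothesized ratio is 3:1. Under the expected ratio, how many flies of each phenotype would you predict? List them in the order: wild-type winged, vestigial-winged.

102, 34

Under the 3:1 hypothesis (Σ ratio = 4, N = 136):
  wild-type winged: 136 × 3/4 = 102
  vestigial-winged: 136 × 1/4 = 34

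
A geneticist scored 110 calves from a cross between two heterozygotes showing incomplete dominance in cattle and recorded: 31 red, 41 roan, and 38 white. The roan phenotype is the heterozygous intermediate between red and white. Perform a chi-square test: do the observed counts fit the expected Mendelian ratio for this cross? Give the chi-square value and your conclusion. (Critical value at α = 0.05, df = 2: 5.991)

8.018; not consistent

With incomplete dominance, a heterozygote × heterozygote cross gives a 1:2:1 phenotypic ratio.
Under the 1:2:1 hypothesis (Σ ratio = 4, N = 110):
  red: 110 × 1/4 = 27.5
  roan: 110 × 2/4 = 55
  white: 110 × 1/4 = 27.5
χ² = Σ (O − E)² / E
  red: (31 − 27.5)² / 27.5 = 0.4455
  roan: (41 − 55)² / 55 = 3.5636
  white: (38 − 27.5)² / 27.5 = 4.0091
χ² = 0.4455 + 3.5636 + 4.0091 = 8.0182 ≈ 8.018
Degrees of freedom = 3 − 1 = 2; critical value at α = 0.05 is 5.991.
Since 8.018 > 5.991, we reject the null hypothesis — the data do not fit the 1:2:1 ratio.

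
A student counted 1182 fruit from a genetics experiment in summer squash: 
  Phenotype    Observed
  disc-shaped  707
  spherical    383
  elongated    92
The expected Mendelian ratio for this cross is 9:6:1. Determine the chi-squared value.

The 9:6:1 ratio has 16 parts, so with N = 1182 the expected counts are:
  disc-shaped: 1182 × 9/16 = 664.875
  spherical: 1182 × 6/16 = 443.25
  elongated: 1182 × 1/16 = 73.875
χ² = Σ (O − E)² / E
  disc-shaped: (707 − 664.875)² / 664.875 = 2.6689
  spherical: (383 − 443.25)² / 443.25 = 8.1897
  elongated: (92 − 73.875)² / 73.875 = 4.4469
χ² = 2.6689 + 8.1897 + 4.4469 = 15.3055 ≈ 15.306

15.306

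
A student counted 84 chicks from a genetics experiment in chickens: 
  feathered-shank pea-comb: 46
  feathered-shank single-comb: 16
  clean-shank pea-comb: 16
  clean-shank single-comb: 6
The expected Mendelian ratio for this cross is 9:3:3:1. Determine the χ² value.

0.148

Total ratio parts = 16. Expected numbers out of 84:
  feathered-shank pea-comb: 84 × 9/16 = 47.25
  feathered-shank single-comb: 84 × 3/16 = 15.75
  clean-shank pea-comb: 84 × 3/16 = 15.75
  clean-shank single-comb: 84 × 1/16 = 5.25
χ² = Σ (O − E)² / E
  feathered-shank pea-comb: (46 − 47.25)² / 47.25 = 0.0331
  feathered-shank single-comb: (16 − 15.75)² / 15.75 = 0.0040
  clean-shank pea-comb: (16 − 15.75)² / 15.75 = 0.0040
  clean-shank single-comb: (6 − 5.25)² / 5.25 = 0.1071
χ² = 0.0331 + 0.0040 + 0.0040 + 0.1071 = 0.1482 ≈ 0.148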